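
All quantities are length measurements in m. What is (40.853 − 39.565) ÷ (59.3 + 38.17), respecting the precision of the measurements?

0.0132

40.853 − 39.565 = 1.288, limited to 3 d.p. → 4 s.f.; 59.3 + 38.17 = 97.47, limited to 1 d.p. → 3 s.f.
Carrying full precision, 1.288 ÷ 97.47 = 0.0132143223556…; keep min(4, 3) = 3 s.f.
Rounded to 3 significant figures: 0.0132.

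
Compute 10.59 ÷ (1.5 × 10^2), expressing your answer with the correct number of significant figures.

10.59 ÷ (1.5 × 10^2) = 0.0706
Multiplication/division keeps the fewest significant figures: 10.59 → 4 s.f., 1.5 × 10^2 → 2 s.f.; limit is 2.
Rounded to 2 significant figures: 0.071.

0.071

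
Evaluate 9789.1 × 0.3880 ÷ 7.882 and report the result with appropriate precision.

9789.1 × 0.3880 ÷ 7.882 = 481.879066227…
Multiplication/division keeps the fewest significant figures: 9789.1 → 5 s.f., 0.3880 → 4 s.f., 7.882 → 4 s.f.; limit is 4.
Rounded to 4 significant figures: 481.9.

481.9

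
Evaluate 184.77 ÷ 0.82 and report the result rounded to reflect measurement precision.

184.77 ÷ 0.82 = 225.329268293…
Multiplication/division keeps the fewest significant figures: 184.77 → 5 s.f., 0.82 → 2 s.f.; limit is 2.
Rounded to 2 significant figures: 2.3 × 10^2.

2.3 × 10^2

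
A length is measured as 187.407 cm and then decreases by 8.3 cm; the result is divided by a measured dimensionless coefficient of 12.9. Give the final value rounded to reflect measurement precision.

187.407 cm − 8.3 cm = 179.107 cm; the difference is limited to 1 decimal place (4 s.f.).
Carrying full precision, 179.107 ÷ 12.9 = 13.8842635659… cm; 12.9 has 3 s.f., so the result keeps min(4, 3) = 3 s.f.
Rounded to 3 significant figures: 13.9 cm.

13.9 cm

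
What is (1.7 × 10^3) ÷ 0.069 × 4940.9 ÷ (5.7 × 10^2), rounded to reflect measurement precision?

2.1 × 10^5

(1.7 × 10^3) ÷ 0.069 × 4940.9 ÷ (5.7 × 10^2) = 213565.47165…
Multiplication/division keeps the fewest significant figures: 1.7 × 10^3 → 2 s.f., 0.069 → 2 s.f., 4940.9 → 5 s.f., 5.7 × 10^2 → 2 s.f.; limit is 2.
Rounded to 2 significant figures: 2.1 × 10^5.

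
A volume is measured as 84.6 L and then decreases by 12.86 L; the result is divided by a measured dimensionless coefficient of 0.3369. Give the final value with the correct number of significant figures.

213 L

84.6 L − 12.86 L = 71.74 L; the difference is limited to 1 decimal place (3 s.f.).
Carrying full precision, 71.74 ÷ 0.3369 = 212.941525675… L; 0.3369 has 4 s.f., so the result keeps min(3, 4) = 3 s.f.
Rounded to 3 significant figures: 213 L.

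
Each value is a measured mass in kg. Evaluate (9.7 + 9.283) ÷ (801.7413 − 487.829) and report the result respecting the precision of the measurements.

0.0605

9.7 + 9.283 = 18.983, limited to 1 d.p. → 3 s.f.; 801.7413 − 487.829 = 313.9123, limited to 3 d.p. → 6 s.f.
Carrying full precision, 18.983 ÷ 313.9123 = 0.0604723038887…; keep min(3, 6) = 3 s.f.
Rounded to 3 significant figures: 0.0605.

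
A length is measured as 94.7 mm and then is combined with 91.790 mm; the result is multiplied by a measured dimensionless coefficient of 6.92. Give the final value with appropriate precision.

1.29 × 10^3 mm

94.7 mm + 91.790 mm = 186.490 mm; the sum is limited to 1 decimal place (4 s.f.).
Carrying full precision, 186.490 × 6.92 = 1290.5108 mm; 6.92 has 3 s.f., so the result keeps min(4, 3) = 3 s.f.
Rounded to 3 significant figures: 1.29 × 10^3 mm.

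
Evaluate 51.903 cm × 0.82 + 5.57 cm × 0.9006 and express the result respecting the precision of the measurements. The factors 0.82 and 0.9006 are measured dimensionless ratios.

48 cm

51.903 × 0.82 = 42.56046 → 43 cm (2 s.f., last digit at the 10^0 place).
5.57 × 0.9006 = 5.016342 → 5.02 cm (3 s.f., last digit at the 10^-2 place).
Sum: 47.576802 cm; keep the coarser place, 10^0.
Result: 48 cm.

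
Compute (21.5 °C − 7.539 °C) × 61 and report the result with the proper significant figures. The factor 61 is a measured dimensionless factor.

8.5 × 10² °C

21.5 °C − 7.539 °C = 13.961 °C; the difference is limited to 1 decimal place (3 s.f.).
Carrying full precision, 13.961 × 61 = 851.621 °C; 61 has 2 s.f., so the result keeps min(3, 2) = 2 s.f.
Rounded to 2 significant figures: 8.5 × 10² °C.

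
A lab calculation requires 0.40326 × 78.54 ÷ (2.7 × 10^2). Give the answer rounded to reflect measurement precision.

0.40326 × 78.54 ÷ (2.7 × 10^2) = 0.117303853333…
Multiplication/division keeps the fewest significant figures: 0.40326 → 5 s.f., 78.54 → 4 s.f., 2.7 × 10^2 → 2 s.f.; limit is 2.
Rounded to 2 significant figures: 0.12.

0.12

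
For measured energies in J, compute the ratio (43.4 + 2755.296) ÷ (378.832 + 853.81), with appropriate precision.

2.2705

43.4 + 2755.296 = 2798.696, limited to 1 d.p. → 5 s.f.; 378.832 + 853.81 = 1232.642, limited to 2 d.p. → 6 s.f.
Carrying full precision, 2798.696 ÷ 1232.642 = 2.27048567224…; keep min(5, 6) = 5 s.f.
Rounded to 5 significant figures: 2.2705.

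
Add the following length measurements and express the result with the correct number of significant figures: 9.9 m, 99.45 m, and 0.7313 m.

9.9 m + 99.45 m + 0.7313 m = 110.0813 m.
Addition/subtraction keeps the fewest decimal places: 9.9 → 1 decimal place, 99.45 → 2 decimal places, 0.7313 → 4 decimal places; limit is 1.
Rounded to 1 decimal place: 1.101 × 10^2 m.

1.101 × 10^2 m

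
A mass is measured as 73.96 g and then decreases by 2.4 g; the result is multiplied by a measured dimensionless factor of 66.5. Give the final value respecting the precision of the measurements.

73.96 g − 2.4 g = 71.56 g; the difference is limited to 1 decimal place (3 s.f.).
Carrying full precision, 71.56 × 66.5 = 4758.74 g; 66.5 has 3 s.f., so the result keeps min(3, 3) = 3 s.f.
Rounded to 3 significant figures: 4.76 × 10³ g.

4.76 × 10³ g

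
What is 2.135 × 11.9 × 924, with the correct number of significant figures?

2.135 × 11.9 × 924 = 23475.606
Multiplication/division keeps the fewest significant figures: 2.135 → 4 s.f., 11.9 → 3 s.f., 924 → 3 s.f.; limit is 3.
Rounded to 3 significant figures: 2.35 × 10^4.

2.35 × 10^4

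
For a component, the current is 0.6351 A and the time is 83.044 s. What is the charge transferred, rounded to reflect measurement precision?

charge transferred = 0.6351 A × 83.044 s = 52.7412444 C.
0.6351 has 4 significant figures; 83.044 has 5.
Division/multiplication keeps the fewest: 4 significant figures.
Rounded: 52.74 C.

52.74 C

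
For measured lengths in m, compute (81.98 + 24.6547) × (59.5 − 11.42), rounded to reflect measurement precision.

5.13 × 10^3 m²

81.98 + 24.6547 = 106.6347, limited to 2 d.p. → 5 s.f.; 59.5 − 11.42 = 48.08, limited to 1 d.p. → 3 s.f.
Carrying full precision, 106.6347 × 48.08 = 5126.996376; keep min(5, 3) = 3 s.f.
Rounded to 3 significant figures: 5.13 × 10^3 m².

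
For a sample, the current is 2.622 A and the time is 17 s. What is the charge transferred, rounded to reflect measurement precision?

charge transferred = 2.622 A × 17 s = 44.574 C.
2.622 has 4 significant figures; 17 has 2.
Division/multiplication keeps the fewest: 2 significant figures.
Rounded: 45 C.

45 C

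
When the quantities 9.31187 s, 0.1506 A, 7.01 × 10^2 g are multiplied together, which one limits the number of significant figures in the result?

9.31187 s → 6 s.f.; 0.1506 A → 4 s.f.; 7.01 × 10^2 g → 3 s.f.
The fewest is 3 significant figures, from 7.01 × 10^2 g.

7.01 × 10^2 g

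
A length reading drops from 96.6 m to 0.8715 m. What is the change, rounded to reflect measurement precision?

96.6 m − 0.8715 m = 95.7285 m.
Addition/subtraction keeps the fewest decimal places: 96.6 → 1 decimal place, 0.8715 → 4 decimal places; limit is 1.
Rounded to 1 decimal place: 95.7 m.

95.7 m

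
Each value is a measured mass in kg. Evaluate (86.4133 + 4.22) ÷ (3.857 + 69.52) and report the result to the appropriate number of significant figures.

1.235

86.4133 + 4.22 = 90.6333, limited to 2 d.p. → 4 s.f.; 3.857 + 69.52 = 73.377, limited to 2 d.p. → 4 s.f.
Carrying full precision, 90.6333 ÷ 73.377 = 1.2351731469…; keep min(4, 4) = 4 s.f.
Rounded to 4 significant figures: 1.235.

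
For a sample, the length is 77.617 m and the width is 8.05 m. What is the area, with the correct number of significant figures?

625 m²

area = 77.617 m × 8.05 m = 624.81685 m².
77.617 has 5 significant figures; 8.05 has 3.
Division/multiplication keeps the fewest: 3 significant figures.
Rounded: 625 m².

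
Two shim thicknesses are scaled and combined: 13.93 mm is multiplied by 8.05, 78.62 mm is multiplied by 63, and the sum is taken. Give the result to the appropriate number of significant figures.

13.93 × 8.05 = 112.1365 → 112 mm (3 s.f., last digit at the 10^0 place).
78.62 × 63 = 4953.06 → 5.0 × 10^3 mm (2 s.f., last digit at the 10^2 place).
Sum: 5065.1965 mm; keep the coarser place, 10^2.
Result: 5.1 × 10^3 mm.

5.1 × 10^3 mm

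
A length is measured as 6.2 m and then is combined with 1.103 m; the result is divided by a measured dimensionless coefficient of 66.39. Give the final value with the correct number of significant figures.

0.11 m

6.2 m + 1.103 m = 7.303 m; the sum is limited to 1 decimal place (2 s.f.).
Carrying full precision, 7.303 ÷ 66.39 = 0.110001506251… m; 66.39 has 4 s.f., so the result keeps min(2, 4) = 2 s.f.
Rounded to 2 significant figures: 0.11 m.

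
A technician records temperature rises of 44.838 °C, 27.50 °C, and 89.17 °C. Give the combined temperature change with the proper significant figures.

44.838 °C + 27.50 °C + 89.17 °C = 161.508 °C.
Addition/subtraction keeps the fewest decimal places: 44.838 → 3 decimal places, 27.50 → 2 decimal places, 89.17 → 2 decimal places; limit is 2.
Rounded to 2 decimal places: 161.51 °C.

161.51 °C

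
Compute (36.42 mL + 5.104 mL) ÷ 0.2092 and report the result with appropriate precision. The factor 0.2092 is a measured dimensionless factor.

36.42 mL + 5.104 mL = 41.524 mL; the sum is limited to 2 decimal places (4 s.f.).
Carrying full precision, 41.524 ÷ 0.2092 = 198.489483748… mL; 0.2092 has 4 s.f., so the result keeps min(4, 4) = 4 s.f.
Rounded to 4 significant figures: 198.5 mL.

198.5 mL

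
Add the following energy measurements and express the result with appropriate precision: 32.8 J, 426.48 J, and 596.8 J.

1056.1 J

32.8 J + 426.48 J + 596.8 J = 1056.08 J.
Addition/subtraction keeps the fewest decimal places: 32.8 → 1 decimal place, 426.48 → 2 decimal places, 596.8 → 1 decimal place; limit is 1.
Rounded to 1 decimal place: 1056.1 J.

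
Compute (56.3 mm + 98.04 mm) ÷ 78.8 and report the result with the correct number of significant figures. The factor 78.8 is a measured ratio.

56.3 mm + 98.04 mm = 154.34 mm; the sum is limited to 1 decimal place (4 s.f.).
Carrying full precision, 154.34 ÷ 78.8 = 1.95862944162… mm; 78.8 has 3 s.f., so the result keeps min(4, 3) = 3 s.f.
Rounded to 3 significant figures: 1.96 mm.

1.96 mm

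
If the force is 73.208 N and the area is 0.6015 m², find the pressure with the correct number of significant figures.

pressure = 73.208 N ÷ 0.6015 m² = 121.709060682… Pa.
73.208 has 5 significant figures; 0.6015 has 4.
Division/multiplication keeps the fewest: 4 significant figures.
Rounded: 121.7 Pa.

121.7 Pa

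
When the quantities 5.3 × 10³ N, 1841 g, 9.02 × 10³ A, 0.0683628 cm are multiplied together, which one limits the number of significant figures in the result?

5.3 × 10³ N → 2 s.f.; 1841 g → 4 s.f.; 9.02 × 10³ A → 3 s.f.; 0.0683628 cm → 6 s.f.
The fewest is 2 significant figures, from 5.3 × 10³ N.

5.3 × 10³ N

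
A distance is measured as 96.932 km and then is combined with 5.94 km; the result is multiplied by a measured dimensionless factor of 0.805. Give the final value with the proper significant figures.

96.932 km + 5.94 km = 102.872 km; the sum is limited to 2 decimal places (5 s.f.).
Carrying full precision, 102.872 × 0.805 = 82.81196 km; 0.805 has 3 s.f., so the result keeps min(5, 3) = 3 s.f.
Rounded to 3 significant figures: 82.8 km.

82.8 km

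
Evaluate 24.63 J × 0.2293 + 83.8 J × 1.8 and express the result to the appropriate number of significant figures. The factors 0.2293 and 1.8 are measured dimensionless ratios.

24.63 × 0.2293 = 5.647659 → 5.648 J (4 s.f., last digit at the 10^-3 place).
83.8 × 1.8 = 150.84 → 1.5 × 10^2 J (2 s.f., last digit at the 10^1 place).
Sum: 156.487659 J; keep the coarser place, 10^1.
Result: 1.6 × 10^2 J.

1.6 × 10^2 J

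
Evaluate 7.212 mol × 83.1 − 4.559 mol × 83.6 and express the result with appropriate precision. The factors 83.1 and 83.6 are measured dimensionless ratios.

7.212 × 83.1 = 599.3172 → 599 mol (3 s.f., last digit at the 10^0 place).
4.559 × 83.6 = 381.1324 → 381 mol (3 s.f., last digit at the 10^0 place).
Difference: 218.1848 mol; keep the coarser place, 10^0.
Result: 218 mol.

218 mol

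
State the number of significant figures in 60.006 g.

5

60.006: zeros between nonzero digits are significant.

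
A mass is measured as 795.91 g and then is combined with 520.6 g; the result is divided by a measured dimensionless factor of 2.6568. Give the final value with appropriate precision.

495.52 g

795.91 g + 520.6 g = 1316.51 g; the sum is limited to 1 decimal place (5 s.f.).
Carrying full precision, 1316.51 ÷ 2.6568 = 495.524691358… g; 2.6568 has 5 s.f., so the result keeps min(5, 5) = 5 s.f.
Rounded to 5 significant figures: 495.52 g.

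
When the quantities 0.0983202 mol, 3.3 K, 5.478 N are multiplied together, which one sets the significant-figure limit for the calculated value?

0.0983202 mol → 6 s.f.; 3.3 K → 2 s.f.; 5.478 N → 4 s.f.
The fewest is 2 significant figures, from 3.3 K.

3.3 K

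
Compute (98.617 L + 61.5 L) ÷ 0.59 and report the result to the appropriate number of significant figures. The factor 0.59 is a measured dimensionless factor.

2.7 × 10² L

98.617 L + 61.5 L = 160.117 L; the sum is limited to 1 decimal place (4 s.f.).
Carrying full precision, 160.117 ÷ 0.59 = 271.384745763… L; 0.59 has 2 s.f., so the result keeps min(4, 2) = 2 s.f.
Rounded to 2 significant figures: 2.7 × 10² L.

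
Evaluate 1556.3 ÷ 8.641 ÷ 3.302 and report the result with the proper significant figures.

54.54

1556.3 ÷ 8.641 ÷ 3.302 = 54.5446605568…
Multiplication/division keeps the fewest significant figures: 1556.3 → 5 s.f., 8.641 → 4 s.f., 3.302 → 4 s.f.; limit is 4.
Rounded to 4 significant figures: 54.54.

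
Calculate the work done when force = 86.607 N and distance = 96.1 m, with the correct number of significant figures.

work done = 86.607 N × 96.1 m = 8322.9327 J.
86.607 has 5 significant figures; 96.1 has 3.
Division/multiplication keeps the fewest: 3 significant figures.
Rounded: 8.32 × 10^3 J.

8.32 × 10^3 J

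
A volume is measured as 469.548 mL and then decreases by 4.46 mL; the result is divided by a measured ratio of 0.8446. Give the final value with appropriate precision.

469.548 mL − 4.46 mL = 465.088 mL; the difference is limited to 2 decimal places (5 s.f.).
Carrying full precision, 465.088 ÷ 0.8446 = 550.660667772… mL; 0.8446 has 4 s.f., so the result keeps min(5, 4) = 4 s.f.
Rounded to 4 significant figures: 550.7 mL.

550.7 mL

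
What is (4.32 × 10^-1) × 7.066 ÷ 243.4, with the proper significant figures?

0.0125

(4.32 × 10^-1) × 7.066 ÷ 243.4 = 0.0125411339359…
Multiplication/division keeps the fewest significant figures: 4.32 × 10^-1 → 3 s.f., 7.066 → 4 s.f., 243.4 → 4 s.f.; limit is 3.
Rounded to 3 significant figures: 0.0125.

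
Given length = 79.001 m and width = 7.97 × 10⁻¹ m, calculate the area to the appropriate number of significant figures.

63.0 m²

area = 79.001 m × 7.97 × 10⁻¹ m = 62.963797 m².
79.001 has 5 significant figures; 7.97 × 10⁻¹ has 3.
Division/multiplication keeps the fewest: 3 significant figures.
Rounded: 63.0 m².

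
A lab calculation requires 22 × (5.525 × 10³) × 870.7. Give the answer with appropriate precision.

22 × (5.525 × 10³) × 870.7 = 105833585
Multiplication/division keeps the fewest significant figures: 22 → 2 s.f., 5.525 × 10³ → 4 s.f., 870.7 → 4 s.f.; limit is 2.
Rounded to 2 significant figures: 1.1 × 10⁸.

1.1 × 10⁸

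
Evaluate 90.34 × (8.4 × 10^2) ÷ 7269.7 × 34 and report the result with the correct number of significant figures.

90.34 × (8.4 × 10^2) ÷ 7269.7 × 34 = 354.9129125…
Multiplication/division keeps the fewest significant figures: 90.34 → 4 s.f., 8.4 × 10^2 → 2 s.f., 7269.7 → 5 s.f., 34 → 2 s.f.; limit is 2.
Rounded to 2 significant figures: 3.5 × 10^2.

3.5 × 10^2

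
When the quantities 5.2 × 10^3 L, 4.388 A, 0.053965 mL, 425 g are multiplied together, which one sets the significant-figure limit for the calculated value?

5.2 × 10^3 L

5.2 × 10^3 L → 2 s.f.; 4.388 A → 4 s.f.; 0.053965 mL → 5 s.f.; 425 g → 3 s.f.
The fewest is 2 significant figures, from 5.2 × 10^3 L.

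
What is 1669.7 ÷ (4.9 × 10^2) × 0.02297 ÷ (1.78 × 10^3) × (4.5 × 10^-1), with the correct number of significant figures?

2.0 × 10^-5

1669.7 ÷ (4.9 × 10^2) × 0.02297 ÷ (1.78 × 10^3) × (4.5 × 10^-1) = 0.0000197877253497…
Multiplication/division keeps the fewest significant figures: 1669.7 → 5 s.f., 4.9 × 10^2 → 2 s.f., 0.02297 → 4 s.f., 1.78 × 10^3 → 3 s.f., 4.5 × 10^-1 → 2 s.f.; limit is 2.
Rounded to 2 significant figures: 2.0 × 10^-5.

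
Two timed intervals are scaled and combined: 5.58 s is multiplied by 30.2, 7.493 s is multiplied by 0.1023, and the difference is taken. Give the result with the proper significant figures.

168 s

5.58 × 30.2 = 168.516 → 169 s (3 s.f., last digit at the 10^0 place).
7.493 × 0.1023 = 0.7665339 → 0.7665 s (4 s.f., last digit at the 10^-4 place).
Difference: 167.7494661 s; keep the coarser place, 10^0.
Result: 168 s.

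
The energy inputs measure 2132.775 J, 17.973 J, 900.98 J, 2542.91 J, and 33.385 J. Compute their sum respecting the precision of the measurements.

5628.02 J

2132.775 J + 17.973 J + 900.98 J + 2542.91 J + 33.385 J = 5628.023 J.
Addition/subtraction keeps the fewest decimal places: 2132.775 → 3 decimal places, 17.973 → 3 decimal places, 900.98 → 2 decimal places, 2542.91 → 2 decimal places, 33.385 → 3 decimal places; limit is 2.
Rounded to 2 decimal places: 5628.02 J.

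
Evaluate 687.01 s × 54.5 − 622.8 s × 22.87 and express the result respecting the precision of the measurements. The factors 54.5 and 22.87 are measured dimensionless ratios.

687.01 × 54.5 = 37442.045 → 3.74 × 10⁴ s (3 s.f., last digit at the 10^2 place).
622.8 × 22.87 = 14243.436 → 1.424 × 10⁴ s (4 s.f., last digit at the 10^1 place).
Difference: 23198.609 s; keep the coarser place, 10^2.
Result: 2.32 × 10⁴ s.

2.32 × 10⁴ s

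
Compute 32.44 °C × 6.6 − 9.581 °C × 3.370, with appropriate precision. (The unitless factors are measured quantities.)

1.8 × 10² °C

32.44 × 6.6 = 214.104 → 2.1 × 10² °C (2 s.f., last digit at the 10^1 place).
9.581 × 3.370 = 32.28797 → 32.29 °C (4 s.f., last digit at the 10^-2 place).
Difference: 181.81603 °C; keep the coarser place, 10^1.
Result: 1.8 × 10² °C.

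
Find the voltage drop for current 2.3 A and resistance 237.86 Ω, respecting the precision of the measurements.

5.5 × 10^2 V

voltage drop = 2.3 A × 237.86 Ω = 547.078 V.
2.3 has 2 significant figures; 237.86 has 5.
Division/multiplication keeps the fewest: 2 significant figures.
Rounded: 5.5 × 10^2 V.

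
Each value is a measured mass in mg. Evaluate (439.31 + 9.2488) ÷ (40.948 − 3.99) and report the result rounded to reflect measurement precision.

439.31 + 9.2488 = 448.5588, limited to 2 d.p. → 5 s.f.; 40.948 − 3.99 = 36.958, limited to 2 d.p. → 4 s.f.
Carrying full precision, 448.5588 ÷ 36.958 = 12.1369879322…; keep min(5, 4) = 4 s.f.
Rounded to 4 significant figures: 12.14.

12.14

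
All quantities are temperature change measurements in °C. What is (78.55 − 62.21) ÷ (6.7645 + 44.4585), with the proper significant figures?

78.55 − 62.21 = 16.34, limited to 2 d.p. → 4 s.f.; 6.7645 + 44.4585 = 51.2230, limited to 4 d.p. → 6 s.f.
Carrying full precision, 16.34 ÷ 51.2230 = 0.31899732542…; keep min(4, 6) = 4 s.f.
Rounded to 4 significant figures: 0.3190.

0.3190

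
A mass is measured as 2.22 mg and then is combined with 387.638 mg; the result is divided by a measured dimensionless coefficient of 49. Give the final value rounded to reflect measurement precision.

2.22 mg + 387.638 mg = 389.858 mg; the sum is limited to 2 decimal places (5 s.f.).
Carrying full precision, 389.858 ÷ 49 = 7.95628571429… mg; 49 has 2 s.f., so the result keeps min(5, 2) = 2 s.f.
Rounded to 2 significant figures: 8.0 mg.

8.0 mg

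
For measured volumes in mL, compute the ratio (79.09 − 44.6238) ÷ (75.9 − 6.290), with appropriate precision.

0.495

79.09 − 44.6238 = 34.4662, limited to 2 d.p. → 4 s.f.; 75.9 − 6.290 = 69.610, limited to 1 d.p. → 3 s.f.
Carrying full precision, 34.4662 ÷ 69.610 = 0.495132883206…; keep min(4, 3) = 3 s.f.
Rounded to 3 significant figures: 0.495.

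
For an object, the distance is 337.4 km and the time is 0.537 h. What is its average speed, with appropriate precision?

average speed = 337.4 km ÷ 0.537 h = 628.305400372… km/h.
337.4 has 4 significant figures; 0.537 has 3.
Division/multiplication keeps the fewest: 3 significant figures.
Rounded: 628 km/h.

628 km/h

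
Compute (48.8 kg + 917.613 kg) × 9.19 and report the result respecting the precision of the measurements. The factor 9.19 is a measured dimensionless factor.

48.8 kg + 917.613 kg = 966.413 kg; the sum is limited to 1 decimal place (4 s.f.).
Carrying full precision, 966.413 × 9.19 = 8881.33547 kg; 9.19 has 3 s.f., so the result keeps min(4, 3) = 3 s.f.
Rounded to 3 significant figures: 8.88 × 10³ kg.

8.88 × 10³ kg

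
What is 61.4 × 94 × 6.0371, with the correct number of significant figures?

61.4 × 94 × 6.0371 = 34843.72636
Multiplication/division keeps the fewest significant figures: 61.4 → 3 s.f., 94 → 2 s.f., 6.0371 → 5 s.f.; limit is 2.
Rounded to 2 significant figures: 3.5 × 10^4.

3.5 × 10^4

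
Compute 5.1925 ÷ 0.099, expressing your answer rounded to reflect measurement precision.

5.1925 ÷ 0.099 = 52.4494949495…
Multiplication/division keeps the fewest significant figures: 5.1925 → 5 s.f., 0.099 → 2 s.f.; limit is 2.
Rounded to 2 significant figures: 52.

52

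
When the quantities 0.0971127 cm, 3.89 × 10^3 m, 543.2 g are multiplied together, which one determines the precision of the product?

3.89 × 10^3 m

0.0971127 cm → 6 s.f.; 3.89 × 10^3 m → 3 s.f.; 543.2 g → 4 s.f.
The fewest is 3 significant figures, from 3.89 × 10^3 m.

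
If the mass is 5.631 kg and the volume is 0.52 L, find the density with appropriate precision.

density = 5.631 kg ÷ 0.52 L = 10.8288461538… kg/L.
5.631 has 4 significant figures; 0.52 has 2.
Division/multiplication keeps the fewest: 2 significant figures.
Rounded: 11 kg/L.

11 kg/L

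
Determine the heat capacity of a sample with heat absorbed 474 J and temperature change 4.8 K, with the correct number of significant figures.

99 J/K

heat capacity = 474 J ÷ 4.8 K = 98.75 J/K.
474 has 3 significant figures; 4.8 has 2.
Division/multiplication keeps the fewest: 2 significant figures.
Rounded: 99 J/K.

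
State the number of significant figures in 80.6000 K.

6

80.6000: trailing zeros after a decimal point are significant; zeros between nonzero digits are significant.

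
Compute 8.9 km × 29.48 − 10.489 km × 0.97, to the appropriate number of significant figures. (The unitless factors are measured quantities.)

8.9 × 29.48 = 262.372 → 2.6 × 10^2 km (2 s.f., last digit at the 10^1 place).
10.489 × 0.97 = 10.17433 → 1.0 × 10^1 km (2 s.f., last digit at the 10^0 place).
Difference: 252.19767 km; keep the coarser place, 10^1.
Result: 2.5 × 10^2 km.

2.5 × 10^2 km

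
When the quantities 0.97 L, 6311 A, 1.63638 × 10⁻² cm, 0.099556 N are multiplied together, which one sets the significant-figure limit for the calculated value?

0.97 L → 2 s.f.; 6311 A → 4 s.f.; 1.63638 × 10⁻² cm → 6 s.f.; 0.099556 N → 5 s.f.
The fewest is 2 significant figures, from 0.97 L.

0.97 L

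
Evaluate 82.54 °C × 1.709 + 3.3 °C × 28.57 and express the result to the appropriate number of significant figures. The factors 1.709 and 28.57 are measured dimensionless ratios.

235 °C

82.54 × 1.709 = 141.06086 → 141.1 °C (4 s.f., last digit at the 10^-1 place).
3.3 × 28.57 = 94.281 → 94 °C (2 s.f., last digit at the 10^0 place).
Sum: 235.34186 °C; keep the coarser place, 10^0.
Result: 235 °C.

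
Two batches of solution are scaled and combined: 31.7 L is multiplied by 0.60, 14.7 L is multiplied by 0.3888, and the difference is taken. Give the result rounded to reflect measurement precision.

13 L

31.7 × 0.60 = 19.02 → 19 L (2 s.f., last digit at the 10^0 place).
14.7 × 0.3888 = 5.71536 → 5.72 L (3 s.f., last digit at the 10^-2 place).
Difference: 13.30464 L; keep the coarser place, 10^0.
Result: 13 L.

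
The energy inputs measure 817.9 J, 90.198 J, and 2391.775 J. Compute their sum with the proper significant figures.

817.9 J + 90.198 J + 2391.775 J = 3299.873 J.
Addition/subtraction keeps the fewest decimal places: 817.9 → 1 decimal place, 90.198 → 3 decimal places, 2391.775 → 3 decimal places; limit is 1.
Rounded to 1 decimal place: 3299.9 J.

3299.9 J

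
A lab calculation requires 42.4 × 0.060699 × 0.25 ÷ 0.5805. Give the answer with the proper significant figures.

42.4 × 0.060699 × 0.25 ÷ 0.5805 = 1.10837105943…
Multiplication/division keeps the fewest significant figures: 42.4 → 3 s.f., 0.060699 → 5 s.f., 0.25 → 2 s.f., 0.5805 → 4 s.f.; limit is 2.
Rounded to 2 significant figures: 1.1.

1.1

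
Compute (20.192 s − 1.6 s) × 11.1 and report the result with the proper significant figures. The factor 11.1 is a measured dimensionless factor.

20.192 s − 1.6 s = 18.592 s; the difference is limited to 1 decimal place (3 s.f.).
Carrying full precision, 18.592 × 11.1 = 206.3712 s; 11.1 has 3 s.f., so the result keeps min(3, 3) = 3 s.f.
Rounded to 3 significant figures: 206 s.

206 s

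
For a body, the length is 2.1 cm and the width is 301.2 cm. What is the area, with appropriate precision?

6.3 × 10^2 cm²

area = 2.1 cm × 301.2 cm = 632.52 cm².
2.1 has 2 significant figures; 301.2 has 4.
Division/multiplication keeps the fewest: 2 significant figures.
Rounded: 6.3 × 10^2 cm².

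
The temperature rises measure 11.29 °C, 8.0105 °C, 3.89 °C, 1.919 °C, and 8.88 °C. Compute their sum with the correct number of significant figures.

11.29 °C + 8.0105 °C + 3.89 °C + 1.919 °C + 8.88 °C = 33.9895 °C.
Addition/subtraction keeps the fewest decimal places: 11.29 → 2 decimal places, 8.0105 → 4 decimal places, 3.89 → 2 decimal places, 1.919 → 3 decimal places, 8.88 → 2 decimal places; limit is 2.
Rounded to 2 decimal places: 33.99 °C.

33.99 °C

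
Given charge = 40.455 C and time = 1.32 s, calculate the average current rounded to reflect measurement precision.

average current = 40.455 C ÷ 1.32 s = 30.6477272727… A.
40.455 has 5 significant figures; 1.32 has 3.
Division/multiplication keeps the fewest: 3 significant figures.
Rounded: 30.6 A.

30.6 A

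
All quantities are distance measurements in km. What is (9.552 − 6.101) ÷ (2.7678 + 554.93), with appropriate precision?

9.552 − 6.101 = 3.451, limited to 3 d.p. → 4 s.f.; 2.7678 + 554.93 = 557.6978, limited to 2 d.p. → 5 s.f.
Carrying full precision, 3.451 ÷ 557.6978 = 0.00618793905947…; keep min(4, 5) = 4 s.f.
Rounded to 4 significant figures: 6.188 × 10⁻³.

6.188 × 10⁻³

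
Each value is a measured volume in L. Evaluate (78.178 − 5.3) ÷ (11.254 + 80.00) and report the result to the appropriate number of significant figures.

78.178 − 5.3 = 72.878, limited to 1 d.p. → 3 s.f.; 11.254 + 80.00 = 91.254, limited to 2 d.p. → 4 s.f.
Carrying full precision, 72.878 ÷ 91.254 = 0.798628005348…; keep min(3, 4) = 3 s.f.
Rounded to 3 significant figures: 0.799.

0.799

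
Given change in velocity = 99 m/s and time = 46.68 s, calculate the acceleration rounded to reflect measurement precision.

acceleration = 99 m/s ÷ 46.68 s = 2.12082262211… m/s².
99 has 2 significant figures; 46.68 has 4.
Division/multiplication keeps the fewest: 2 significant figures.
Rounded: 2.1 m/s².

2.1 m/s²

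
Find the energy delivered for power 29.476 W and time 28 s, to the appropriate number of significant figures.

8.3 × 10^2 J

energy delivered = 29.476 W × 28 s = 825.328 J.
29.476 has 5 significant figures; 28 has 2.
Division/multiplication keeps the fewest: 2 significant figures.
Rounded: 8.3 × 10^2 J.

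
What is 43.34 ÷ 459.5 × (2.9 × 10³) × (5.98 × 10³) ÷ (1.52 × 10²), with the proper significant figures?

1.1 × 10⁴

43.34 ÷ 459.5 × (2.9 × 10³) × (5.98 × 10³) ÷ (1.52 × 10²) = 10761.1574366…
Multiplication/division keeps the fewest significant figures: 43.34 → 4 s.f., 459.5 → 4 s.f., 2.9 × 10³ → 2 s.f., 5.98 × 10³ → 3 s.f., 1.52 × 10² → 3 s.f.; limit is 2.
Rounded to 2 significant figures: 1.1 × 10⁴.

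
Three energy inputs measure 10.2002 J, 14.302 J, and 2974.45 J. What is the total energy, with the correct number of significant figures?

10.2002 J + 14.302 J + 2974.45 J = 2998.9522 J.
Addition/subtraction keeps the fewest decimal places: 10.2002 → 4 decimal places, 14.302 → 3 decimal places, 2974.45 → 2 decimal places; limit is 2.
Rounded to 2 decimal places: 2998.95 J.

2998.95 J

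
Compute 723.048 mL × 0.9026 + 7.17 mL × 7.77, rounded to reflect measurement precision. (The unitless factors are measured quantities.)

708.3 mL

723.048 × 0.9026 = 652.6231248 → 652.6 mL (4 s.f., last digit at the 10^-1 place).
7.17 × 7.77 = 55.7109 → 55.7 mL (3 s.f., last digit at the 10^-1 place).
Sum: 708.3340248 mL; keep the coarser place, 10^-1.
Result: 708.3 mL.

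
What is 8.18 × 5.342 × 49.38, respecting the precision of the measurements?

2.16 × 10³

8.18 × 5.342 × 49.38 = 2157.7855128
Multiplication/division keeps the fewest significant figures: 8.18 → 3 s.f., 5.342 → 4 s.f., 49.38 → 4 s.f.; limit is 3.
Rounded to 3 significant figures: 2.16 × 10³.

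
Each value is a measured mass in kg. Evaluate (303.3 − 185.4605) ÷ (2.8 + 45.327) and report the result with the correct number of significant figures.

2.45

303.3 − 185.4605 = 117.8395, limited to 1 d.p. → 4 s.f.; 2.8 + 45.327 = 48.127, limited to 1 d.p. → 3 s.f.
Carrying full precision, 117.8395 ÷ 48.127 = 2.4485112307…; keep min(4, 3) = 3 s.f.
Rounded to 3 significant figures: 2.45.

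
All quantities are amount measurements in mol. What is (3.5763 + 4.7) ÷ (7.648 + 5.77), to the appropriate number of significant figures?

6.2 × 10^-1

3.5763 + 4.7 = 8.2763, limited to 1 d.p. → 2 s.f.; 7.648 + 5.77 = 13.418, limited to 2 d.p. → 4 s.f.
Carrying full precision, 8.2763 ÷ 13.418 = 0.616805783276…; keep min(2, 4) = 2 s.f.
Rounded to 2 significant figures: 6.2 × 10^-1.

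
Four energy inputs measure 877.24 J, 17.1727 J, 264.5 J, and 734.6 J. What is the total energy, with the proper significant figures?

877.24 J + 17.1727 J + 264.5 J + 734.6 J = 1893.5127 J.
Addition/subtraction keeps the fewest decimal places: 877.24 → 2 decimal places, 17.1727 → 4 decimal places, 264.5 → 1 decimal place, 734.6 → 1 decimal place; limit is 1.
Rounded to 1 decimal place: 1893.5 J.

1893.5 J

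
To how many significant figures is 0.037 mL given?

2

0.037: leading zeros are not significant.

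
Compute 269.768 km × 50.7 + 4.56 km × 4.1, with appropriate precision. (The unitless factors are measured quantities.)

1.37 × 10^4 km

269.768 × 50.7 = 13677.2376 → 1.37 × 10^4 km (3 s.f., last digit at the 10^2 place).
4.56 × 4.1 = 18.696 → 19 km (2 s.f., last digit at the 10^0 place).
Sum: 13695.9336 km; keep the coarser place, 10^2.
Result: 1.37 × 10^4 km.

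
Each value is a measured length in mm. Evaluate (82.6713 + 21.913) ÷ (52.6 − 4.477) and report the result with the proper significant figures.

2.17

82.6713 + 21.913 = 104.5843, limited to 3 d.p. → 6 s.f.; 52.6 − 4.477 = 48.123, limited to 1 d.p. → 3 s.f.
Carrying full precision, 104.5843 ÷ 48.123 = 2.17327057748…; keep min(6, 3) = 3 s.f.
Rounded to 3 significant figures: 2.17.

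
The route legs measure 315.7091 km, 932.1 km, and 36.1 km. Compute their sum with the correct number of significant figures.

1283.9 km

315.7091 km + 932.1 km + 36.1 km = 1283.9091 km.
Addition/subtraction keeps the fewest decimal places: 315.7091 → 4 decimal places, 932.1 → 1 decimal place, 36.1 → 1 decimal place; limit is 1.
Rounded to 1 decimal place: 1283.9 km.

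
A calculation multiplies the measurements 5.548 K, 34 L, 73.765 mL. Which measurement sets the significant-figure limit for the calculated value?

34 L

5.548 K → 4 s.f.; 34 L → 2 s.f.; 73.765 mL → 5 s.f.
The fewest is 2 significant figures, from 34 L.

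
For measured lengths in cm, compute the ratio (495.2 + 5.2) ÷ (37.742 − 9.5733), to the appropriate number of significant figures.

495.2 + 5.2 = 500.4, limited to 1 d.p. → 4 s.f.; 37.742 − 9.5733 = 28.1687, limited to 3 d.p. → 5 s.f.
Carrying full precision, 500.4 ÷ 28.1687 = 17.764398073…; keep min(4, 5) = 4 s.f.
Rounded to 4 significant figures: 17.76.

17.76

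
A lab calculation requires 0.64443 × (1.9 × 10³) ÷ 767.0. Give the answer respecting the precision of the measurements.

0.64443 × (1.9 × 10³) ÷ 767.0 = 1.59637157757…
Multiplication/division keeps the fewest significant figures: 0.64443 → 5 s.f., 1.9 × 10³ → 2 s.f., 767.0 → 4 s.f.; limit is 2.
Rounded to 2 significant figures: 1.6.

1.6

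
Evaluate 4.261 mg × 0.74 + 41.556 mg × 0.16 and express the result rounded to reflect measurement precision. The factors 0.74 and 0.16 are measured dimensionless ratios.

9.8 mg

4.261 × 0.74 = 3.15314 → 3.2 mg (2 s.f., last digit at the 10^-1 place).
41.556 × 0.16 = 6.64896 → 6.6 mg (2 s.f., last digit at the 10^-1 place).
Sum: 9.8021 mg; keep the coarser place, 10^-1.
Result: 9.8 mg.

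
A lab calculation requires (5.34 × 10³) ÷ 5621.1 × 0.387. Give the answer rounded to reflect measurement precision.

(5.34 × 10³) ÷ 5621.1 × 0.387 = 0.367646901852…
Multiplication/division keeps the fewest significant figures: 5.34 × 10³ → 3 s.f., 5621.1 → 5 s.f., 0.387 → 3 s.f.; limit is 3.
Rounded to 3 significant figures: 0.368.

0.368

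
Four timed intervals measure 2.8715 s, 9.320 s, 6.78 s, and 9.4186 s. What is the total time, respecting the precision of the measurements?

2.8715 s + 9.320 s + 6.78 s + 9.4186 s = 28.3901 s.
Addition/subtraction keeps the fewest decimal places: 2.8715 → 4 decimal places, 9.320 → 3 decimal places, 6.78 → 2 decimal places, 9.4186 → 4 decimal places; limit is 2.
Rounded to 2 decimal places: 28.39 s.

28.39 s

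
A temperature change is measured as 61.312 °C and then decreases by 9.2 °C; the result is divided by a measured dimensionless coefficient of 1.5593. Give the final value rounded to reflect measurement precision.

33.4 °C

61.312 °C − 9.2 °C = 52.112 °C; the difference is limited to 1 decimal place (3 s.f.).
Carrying full precision, 52.112 ÷ 1.5593 = 33.4201244148… °C; 1.5593 has 5 s.f., so the result keeps min(3, 5) = 3 s.f.
Rounded to 3 significant figures: 33.4 °C.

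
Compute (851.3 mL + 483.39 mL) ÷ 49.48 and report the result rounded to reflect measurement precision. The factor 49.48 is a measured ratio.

851.3 mL + 483.39 mL = 1334.69 mL; the sum is limited to 1 decimal place (5 s.f.).
Carrying full precision, 1334.69 ÷ 49.48 = 26.9743330639… mL; 49.48 has 4 s.f., so the result keeps min(5, 4) = 4 s.f.
Rounded to 4 significant figures: 26.97 mL.

26.97 mL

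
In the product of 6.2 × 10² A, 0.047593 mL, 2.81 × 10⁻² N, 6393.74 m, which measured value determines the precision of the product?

6.2 × 10² A

6.2 × 10² A → 2 s.f.; 0.047593 mL → 5 s.f.; 2.81 × 10⁻² N → 3 s.f.; 6393.74 m → 6 s.f.
The fewest is 2 significant figures, from 6.2 × 10² A.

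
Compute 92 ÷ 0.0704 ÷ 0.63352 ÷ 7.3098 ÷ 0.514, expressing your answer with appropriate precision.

92 ÷ 0.0704 ÷ 0.63352 ÷ 7.3098 ÷ 0.514 = 549.017546517…
Multiplication/division keeps the fewest significant figures: 92 → 2 s.f., 0.0704 → 3 s.f., 0.63352 → 5 s.f., 7.3098 → 5 s.f., 0.514 → 3 s.f.; limit is 2.
Rounded to 2 significant figures: 5.5 × 10^2.

5.5 × 10^2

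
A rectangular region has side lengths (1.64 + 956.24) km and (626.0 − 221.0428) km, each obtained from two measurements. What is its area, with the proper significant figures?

3.879 × 10⁵ km²

1.64 + 956.24 = 957.88, limited to 2 d.p. → 5 s.f.; 626.0 − 221.0428 = 404.9572, limited to 1 d.p. → 4 s.f.
Carrying full precision, 957.88 × 404.9572 = 387900.402736; keep min(5, 4) = 4 s.f.
Rounded to 4 significant figures: 3.879 × 10⁵ km².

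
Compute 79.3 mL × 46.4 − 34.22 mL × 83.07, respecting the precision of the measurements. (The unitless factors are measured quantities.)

8.4 × 10^2 mL

79.3 × 46.4 = 3679.52 → 3.68 × 10^3 mL (3 s.f., last digit at the 10^1 place).
34.22 × 83.07 = 2842.6554 → 2.843 × 10^3 mL (4 s.f., last digit at the 10^0 place).
Difference: 836.8646 mL; keep the coarser place, 10^1.
Result: 8.4 × 10^2 mL.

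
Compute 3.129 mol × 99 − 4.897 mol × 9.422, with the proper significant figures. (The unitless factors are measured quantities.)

3.129 × 99 = 309.771 → 3.1 × 10² mol (2 s.f., last digit at the 10^1 place).
4.897 × 9.422 = 46.139534 → 46.14 mol (4 s.f., last digit at the 10^-2 place).
Difference: 263.631466 mol; keep the coarser place, 10^1.
Result: 2.6 × 10² mol.

2.6 × 10² mol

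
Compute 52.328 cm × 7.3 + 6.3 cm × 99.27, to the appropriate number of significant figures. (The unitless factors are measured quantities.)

52.328 × 7.3 = 381.9944 → 3.8 × 10² cm (2 s.f., last digit at the 10^1 place).
6.3 × 99.27 = 625.401 → 6.3 × 10² cm (2 s.f., last digit at the 10^1 place).
Sum: 1007.3954 cm; keep the coarser place, 10^1.
Result: 1.01 × 10³ cm.

1.01 × 10³ cm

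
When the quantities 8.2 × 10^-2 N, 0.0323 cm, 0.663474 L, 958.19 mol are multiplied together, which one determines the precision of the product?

8.2 × 10^-2 N

8.2 × 10^-2 N → 2 s.f.; 0.0323 cm → 3 s.f.; 0.663474 L → 6 s.f.; 958.19 mol → 5 s.f.
The fewest is 2 significant figures, from 8.2 × 10^-2 N.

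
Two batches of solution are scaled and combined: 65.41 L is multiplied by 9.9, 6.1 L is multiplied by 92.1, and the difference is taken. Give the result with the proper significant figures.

9 × 10¹ L

65.41 × 9.9 = 647.559 → 6.5 × 10² L (2 s.f., last digit at the 10^1 place).
6.1 × 92.1 = 561.81 → 5.6 × 10² L (2 s.f., last digit at the 10^1 place).
Difference: 85.749 L; keep the coarser place, 10^1.
Result: 9 × 10¹ L.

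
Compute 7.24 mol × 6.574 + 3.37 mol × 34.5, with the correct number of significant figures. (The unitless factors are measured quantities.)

1.64 × 10^2 mol

7.24 × 6.574 = 47.59576 → 47.6 mol (3 s.f., last digit at the 10^-1 place).
3.37 × 34.5 = 116.265 → 116 mol (3 s.f., last digit at the 10^0 place).
Sum: 163.86076 mol; keep the coarser place, 10^0.
Result: 1.64 × 10^2 mol.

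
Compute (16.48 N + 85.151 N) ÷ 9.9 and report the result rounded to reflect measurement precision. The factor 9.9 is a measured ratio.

16.48 N + 85.151 N = 101.631 N; the sum is limited to 2 decimal places (5 s.f.).
Carrying full precision, 101.631 ÷ 9.9 = 10.2657575758… N; 9.9 has 2 s.f., so the result keeps min(5, 2) = 2 s.f.
Rounded to 2 significant figures: 10. N.

10. N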